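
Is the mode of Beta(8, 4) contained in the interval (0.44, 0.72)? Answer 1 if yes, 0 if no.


Mode = (a-1)/(a+b-2) = 7/10 = 0.7
Interval: (0.44, 0.72)
Contains mode? 1

1


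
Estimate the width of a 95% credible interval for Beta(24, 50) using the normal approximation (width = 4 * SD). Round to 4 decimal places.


For Beta(a,b): Var = ab/((a+b)^2(a+b+1))
Var = 0.0029, SD = 0.0541
Approximate 95% CI width = 4 * 0.0541 = 0.2162

0.2162


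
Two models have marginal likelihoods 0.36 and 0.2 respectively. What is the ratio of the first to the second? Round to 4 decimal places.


Evidence ratio = 0.36 / 0.2
= 1.8

1.8


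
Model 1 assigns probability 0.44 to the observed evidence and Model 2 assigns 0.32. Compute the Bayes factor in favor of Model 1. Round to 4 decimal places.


BF = P(data|M1) / P(data|M2)
= 0.44 / 0.32 = 1.375

1.375


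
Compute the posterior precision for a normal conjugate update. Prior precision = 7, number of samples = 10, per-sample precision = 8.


tau_post = tau_0 + n * tau
= 7 + 10 * 8 = 87

87


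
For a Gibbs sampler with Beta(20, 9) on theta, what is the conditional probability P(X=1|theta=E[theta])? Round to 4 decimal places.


E[theta] = 20/(20+9) = 0.6897
P(X=1|theta) = theta = 0.6897

0.6897


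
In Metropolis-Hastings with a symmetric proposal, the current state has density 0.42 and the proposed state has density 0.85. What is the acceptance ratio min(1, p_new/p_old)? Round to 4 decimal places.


Ratio = p_new / p_old = 0.85 / 0.42 = 2.0238
Acceptance = min(1, 2.0238) = 1.0

1.0


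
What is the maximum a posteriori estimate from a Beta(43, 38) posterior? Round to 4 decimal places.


The MAP estimate equals the mode of the distribution.
Mode of Beta(a,b) = (a-1)/(a+b-2)
= 42/79
= 0.5316

0.5316


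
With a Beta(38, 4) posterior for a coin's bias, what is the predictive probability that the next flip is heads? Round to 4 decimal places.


The predictive probability equals the posterior mean.
P(next = heads) = alpha / (alpha + beta)
= 38 / 42 = 0.9048

0.9048


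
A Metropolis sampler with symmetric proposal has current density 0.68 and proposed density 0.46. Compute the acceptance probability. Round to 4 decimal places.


For symmetric proposals, acceptance = min(1, pi(x*)/pi(x))
= min(1, 0.46/0.68)
= min(1, 0.6765) = 0.6765

0.6765


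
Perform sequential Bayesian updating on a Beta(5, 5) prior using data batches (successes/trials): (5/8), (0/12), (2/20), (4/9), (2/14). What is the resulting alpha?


Accumulate successes: 13
Posterior alpha = prior alpha + sum of successes
= 5 + 13 = 18

18


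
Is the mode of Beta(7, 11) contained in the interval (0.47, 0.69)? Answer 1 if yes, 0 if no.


Mode = (a-1)/(a+b-2) = 6/16 = 0.375
Interval: (0.47, 0.69)
Contains mode? 0

0


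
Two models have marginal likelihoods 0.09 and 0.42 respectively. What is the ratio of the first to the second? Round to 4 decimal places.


Evidence ratio = 0.09 / 0.42
= 0.2143

0.2143


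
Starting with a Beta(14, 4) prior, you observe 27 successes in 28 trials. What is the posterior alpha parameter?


For a Beta-Binomial conjugate model:
Posterior alpha = prior alpha + number of successes
= 14 + 27 = 41

41


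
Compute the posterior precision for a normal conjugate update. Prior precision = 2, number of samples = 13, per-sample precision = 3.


tau_post = tau_0 + n * tau
= 2 + 13 * 3 = 41

41


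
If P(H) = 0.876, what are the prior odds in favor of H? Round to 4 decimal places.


Prior odds = P(H) / (1 - P(H))
= 0.876 / 0.124
= 7.0645

7.0645


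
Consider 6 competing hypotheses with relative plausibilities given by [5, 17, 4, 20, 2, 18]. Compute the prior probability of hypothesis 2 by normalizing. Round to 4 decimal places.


Sum of weights = 5 + 17 + 4 + 20 + 2 + 18 = 66
Normalized prior for H2 = 17 / 66
= 0.2576

0.2576


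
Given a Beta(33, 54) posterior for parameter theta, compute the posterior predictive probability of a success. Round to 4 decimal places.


For a Beta-Bernoulli model, the predictive probability is the mean:
P(success) = 33/(33+54) = 33/87 = 0.3793

0.3793


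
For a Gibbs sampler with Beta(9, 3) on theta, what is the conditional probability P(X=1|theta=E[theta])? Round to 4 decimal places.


E[theta] = 9/(9+3) = 0.75
P(X=1|theta) = theta = 0.75

0.75


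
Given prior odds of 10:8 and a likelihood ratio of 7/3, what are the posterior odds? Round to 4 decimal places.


Posterior odds = prior odds * LR
Prior odds = 10/8 = 1.25
LR = 7/3 = 2.3333
Posterior odds = 1.25 * 2.3333 = 2.9167

2.9167


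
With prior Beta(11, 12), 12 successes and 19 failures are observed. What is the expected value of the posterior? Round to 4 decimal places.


Posterior = Beta(23, 31)
E[theta] = alpha/(alpha+beta)
= 23/54 = 0.4259

0.4259


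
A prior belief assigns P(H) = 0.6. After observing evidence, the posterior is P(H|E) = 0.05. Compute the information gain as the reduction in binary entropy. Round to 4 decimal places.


H(prior) = -0.6*log2(0.6) - 0.4*log2(0.4)
= 0.971
H(post) = -0.05*log2(0.05) - 0.95*log2(0.95)
= 0.2864
IG = 0.971 - 0.2864 = 0.6846

0.6846


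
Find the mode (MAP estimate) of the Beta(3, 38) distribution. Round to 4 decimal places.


For Beta(a,b) with a,b > 1:
Mode = (a-1)/(a+b-2) = (3-1)/(41-2)
= 2/39 = 0.0513

0.0513


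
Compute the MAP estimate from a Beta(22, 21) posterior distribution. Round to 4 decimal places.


MAP = mode of Beta distribution
= (alpha - 1)/(alpha + beta - 2)
= (22-1)/(22+21-2)
= 21/41 = 0.5122

0.5122


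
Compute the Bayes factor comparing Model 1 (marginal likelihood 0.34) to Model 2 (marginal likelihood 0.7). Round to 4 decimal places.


BF12 = marginal likelihood of M1 / marginal likelihood of M2
= 0.34/0.7
= 0.4857

0.4857


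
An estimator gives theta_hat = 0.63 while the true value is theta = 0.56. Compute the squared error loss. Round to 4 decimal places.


The squared error loss is (theta_hat - theta)^2
= (0.63 - 0.56)^2
= (0.07)^2 = 0.0049

0.0049


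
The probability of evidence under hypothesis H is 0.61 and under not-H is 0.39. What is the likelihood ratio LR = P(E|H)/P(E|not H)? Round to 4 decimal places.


LR = 0.61 / 0.39
= 1.5641

1.5641


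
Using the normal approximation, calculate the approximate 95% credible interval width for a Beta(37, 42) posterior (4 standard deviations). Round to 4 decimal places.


Var(Beta) = 37*42/(79^2 * 80) = 0.0031
SD = 0.0558
Width ~ 4*SD = 0.2232

0.2232


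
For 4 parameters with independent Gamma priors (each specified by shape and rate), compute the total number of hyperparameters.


A Gamma prior has 2 hyperparameters per parameter.
Total = 4 * 2 = 8

8


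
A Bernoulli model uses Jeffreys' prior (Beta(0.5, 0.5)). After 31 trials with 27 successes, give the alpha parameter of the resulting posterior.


Posterior = Beta(prior_alpha + successes, prior_beta + failures)
= Beta(0.5 + 27, 0.5 + 4)
Posterior alpha = 0.5 + k = 0.5 + 27 = 27.5

27.5


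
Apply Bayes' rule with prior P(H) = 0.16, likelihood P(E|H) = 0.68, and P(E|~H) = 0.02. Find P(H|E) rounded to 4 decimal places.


Step 1: Compute marginal P(E) = P(E|H)P(H) + P(E|~H)P(~H)
= 0.68*0.16 + 0.02*0.84 = 0.1256
Step 2: P(H|E) = P(E|H)P(H)/P(E) = 0.1088/0.1256
= 0.8662

0.8662


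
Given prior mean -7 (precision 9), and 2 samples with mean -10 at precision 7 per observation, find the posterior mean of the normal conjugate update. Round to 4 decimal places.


The posterior mean is a precision-weighted average of prior and data.
Post. prec. = 9 + 14 = 23
Post. mean = (-63 + -140)/23 = -203/23 = -8.8261

-8.8261


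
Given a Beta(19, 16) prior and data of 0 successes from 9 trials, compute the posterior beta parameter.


Number of failures = 9 - 0 = 9
Posterior beta = 16 + 9 = 25

25


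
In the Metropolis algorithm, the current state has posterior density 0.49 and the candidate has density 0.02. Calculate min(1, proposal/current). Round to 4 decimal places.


Ratio = 0.02/0.49 = 0.0408
Acceptance probability = min(1, 0.0408)
= 0.0408

0.0408


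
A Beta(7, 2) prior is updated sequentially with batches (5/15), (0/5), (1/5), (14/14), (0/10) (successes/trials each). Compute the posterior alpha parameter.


Sequential conjugate updating is equivalent to a single batch update.
Total successes across all batches = 20
alpha_posterior = alpha_prior + total_successes = 7 + 20
= 27

27


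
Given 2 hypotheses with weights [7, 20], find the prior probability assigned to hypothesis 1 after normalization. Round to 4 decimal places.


To normalize, divide each weight by the sum of all weights.
Sum = 27
Prior(H1) = 7/27 = 0.2593

0.2593


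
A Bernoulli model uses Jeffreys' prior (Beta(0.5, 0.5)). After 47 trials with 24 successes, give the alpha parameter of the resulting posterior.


Posterior = Beta(prior_alpha + successes, prior_beta + failures)
= Beta(0.5 + 24, 0.5 + 23)
Posterior alpha = 0.5 + k = 0.5 + 24 = 24.5

24.5


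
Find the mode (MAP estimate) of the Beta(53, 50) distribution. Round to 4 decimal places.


For Beta(a,b) with a,b > 1:
Mode = (a-1)/(a+b-2) = (53-1)/(103-2)
= 52/101 = 0.5149

0.5149


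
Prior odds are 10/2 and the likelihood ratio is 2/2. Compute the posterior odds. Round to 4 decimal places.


Posterior odds = prior odds * likelihood ratio
= (10/2) * (2/2)
= 20 / 4
= 5.0

5.0


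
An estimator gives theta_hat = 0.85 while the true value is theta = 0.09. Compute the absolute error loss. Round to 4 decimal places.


The absolute error loss is |theta_hat - theta|
= |0.85 - 0.09|
= 0.76

0.76


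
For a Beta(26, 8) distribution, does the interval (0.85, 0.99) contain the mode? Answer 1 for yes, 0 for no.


Mode of Beta(a,b) = (a-1)/(a+b-2)
= (26-1)/(26+8-2) = 0.7812
Check: 0.85 <= 0.7812 <= 0.99?
Result: 0

0


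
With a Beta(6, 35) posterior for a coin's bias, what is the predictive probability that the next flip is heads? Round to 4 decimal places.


The predictive probability equals the posterior mean.
P(next = heads) = alpha / (alpha + beta)
= 6 / 41 = 0.1463

0.1463


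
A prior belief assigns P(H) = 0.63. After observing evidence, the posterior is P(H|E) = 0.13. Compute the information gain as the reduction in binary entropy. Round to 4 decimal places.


H(prior) = -0.63*log2(0.63) - 0.37*log2(0.37)
= 0.9507
H(post) = -0.13*log2(0.13) - 0.87*log2(0.87)
= 0.5574
IG = 0.9507 - 0.5574 = 0.3932

0.3932


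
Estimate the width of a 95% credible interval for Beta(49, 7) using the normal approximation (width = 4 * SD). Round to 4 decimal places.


For Beta(a,b): Var = ab/((a+b)^2(a+b+1))
Var = 0.0019, SD = 0.0438
Approximate 95% CI width = 4 * 0.0438 = 0.1752

0.1752


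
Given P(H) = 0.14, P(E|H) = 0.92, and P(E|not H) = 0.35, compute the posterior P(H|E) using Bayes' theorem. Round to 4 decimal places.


By Bayes' theorem: P(H|E) = P(E|H)*P(H) / P(E)
P(E) = P(E|H)*P(H) + P(E|not H)*P(not H)
P(E) = 0.92*0.14 + 0.35*0.86 = 0.4298
P(H|E) = 0.92*0.14 / 0.4298 = 0.2997

0.2997


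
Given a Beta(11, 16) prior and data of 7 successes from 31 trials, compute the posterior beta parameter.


Number of failures = 31 - 7 = 24
Posterior beta = 16 + 24 = 40

40


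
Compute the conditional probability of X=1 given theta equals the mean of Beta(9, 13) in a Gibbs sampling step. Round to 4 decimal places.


Mean of Beta(9, 13) = 0.4091
P(X=1 | theta=0.4091) = 0.4091

0.4091


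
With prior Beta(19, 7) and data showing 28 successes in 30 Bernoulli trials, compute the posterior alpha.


Conjugate update: alpha_posterior = alpha_prior + k
= 19 + 28 = 47

47


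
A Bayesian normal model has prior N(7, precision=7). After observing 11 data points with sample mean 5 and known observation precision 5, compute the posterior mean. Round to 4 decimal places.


Posterior mean = (prior_precision * prior_mean + n * data_precision * data_mean) / (prior_precision + n * data_precision)
Numerator = 7*7 + 11*5*5 = 324
Denominator = 7 + 11*5 = 62
Posterior mean = 5.2258

5.2258


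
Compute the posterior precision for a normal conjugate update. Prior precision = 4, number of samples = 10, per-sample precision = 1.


tau_post = tau_0 + n * tau
= 4 + 10 * 1 = 14

14


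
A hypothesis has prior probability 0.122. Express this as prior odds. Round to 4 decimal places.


Odds = P(H) / P(not H) = 0.122 / 0.878
= 0.139

0.139


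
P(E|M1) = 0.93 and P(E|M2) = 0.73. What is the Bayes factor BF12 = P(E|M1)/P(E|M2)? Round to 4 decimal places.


Bayes factor BF12 = P(E|M1) / P(E|M2)
= 0.93 / 0.73
= 1.274

1.274


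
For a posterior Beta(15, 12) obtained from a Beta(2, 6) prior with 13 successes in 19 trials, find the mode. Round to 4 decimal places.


Mode = (alpha - 1) / (alpha + beta - 2)
= 14 / 25
= 0.56

0.56


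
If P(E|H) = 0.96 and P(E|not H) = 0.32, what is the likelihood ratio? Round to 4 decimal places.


Likelihood ratio = P(E|H) / P(E|not H)
= 0.96 / 0.32
= 3.0

3.0


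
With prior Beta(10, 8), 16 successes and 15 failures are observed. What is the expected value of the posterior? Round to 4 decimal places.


Posterior = Beta(26, 23)
E[theta] = alpha/(alpha+beta)
= 26/49 = 0.5306

0.5306


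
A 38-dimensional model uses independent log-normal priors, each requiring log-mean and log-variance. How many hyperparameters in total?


Per parameter: 2 (log-mean and log-variance).
Total = 38 * 2 = 76

76


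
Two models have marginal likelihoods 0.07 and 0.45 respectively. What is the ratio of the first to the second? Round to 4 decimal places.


Evidence ratio = 0.07 / 0.45
= 0.1556

0.1556


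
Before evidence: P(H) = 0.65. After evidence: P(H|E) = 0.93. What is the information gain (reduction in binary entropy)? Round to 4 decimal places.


Prior entropy = 0.9341
Posterior entropy = 0.3659
Information gain = 0.9341 - 0.3659 = 0.5681

0.5681


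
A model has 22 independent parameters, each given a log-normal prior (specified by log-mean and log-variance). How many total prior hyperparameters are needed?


Each log-normal prior needs 2 hyperparameters (log-mean and log-variance).
Total = 2 * 22 = 44

44


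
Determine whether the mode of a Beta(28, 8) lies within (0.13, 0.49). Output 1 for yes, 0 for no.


First find the mode: (a-1)/(a+b-2) = 0.7941
Is 0.7941 in (0.13, 0.49)? 0

0


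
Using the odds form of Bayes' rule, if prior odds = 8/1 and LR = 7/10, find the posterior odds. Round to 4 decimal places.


Bayes' rule in odds form: posterior odds = prior odds * LR
= (8 * 7) / (1 * 10)
= 56/10 = 5.6

5.6


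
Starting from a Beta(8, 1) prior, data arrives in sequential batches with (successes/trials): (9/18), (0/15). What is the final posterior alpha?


In sequential Bayesian updating, we sum all successes.
Total successes = 9
Final alpha = 8 + 9 = 17

17


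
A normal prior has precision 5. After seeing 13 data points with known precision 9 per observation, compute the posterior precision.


In the conjugate normal model, precisions add:
tau_posterior = tau_prior + n * tau_data
= 5 + 13*9 = 122

122


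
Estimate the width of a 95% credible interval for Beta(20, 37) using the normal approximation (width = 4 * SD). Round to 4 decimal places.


For Beta(a,b): Var = ab/((a+b)^2(a+b+1))
Var = 0.0039, SD = 0.0627
Approximate 95% CI width = 4 * 0.0627 = 0.2507

0.2507


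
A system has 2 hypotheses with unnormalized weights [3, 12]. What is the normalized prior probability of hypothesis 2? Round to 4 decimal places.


The normalized prior is the weight divided by the total.
Total weight = 15
P(H2) = 12 / 15 = 0.8

0.8


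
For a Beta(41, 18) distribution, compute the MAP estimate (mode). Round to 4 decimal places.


MAP = mode = (a-1)/(a+b-2)
= (41-1)/(41+18-2)
= 40/57 = 0.7018

0.7018


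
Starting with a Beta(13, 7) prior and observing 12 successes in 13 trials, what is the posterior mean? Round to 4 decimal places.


Posterior parameters: alpha = 13 + 12 = 25
beta = 7 + 1 = 8
Posterior mean = alpha / (alpha + beta) = 25 / 33
= 0.7576

0.7576


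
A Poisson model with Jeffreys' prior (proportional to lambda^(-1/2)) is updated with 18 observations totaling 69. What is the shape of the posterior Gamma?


Posterior = Gamma(0.5 + S, n)
= Gamma(0.5 + 69, 18)
Posterior shape = 0.5 + S = 0.5 + 69 = 69.5

69.5


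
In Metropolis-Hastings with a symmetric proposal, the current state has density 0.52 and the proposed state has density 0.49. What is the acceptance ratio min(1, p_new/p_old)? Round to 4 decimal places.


Ratio = p_new / p_old = 0.49 / 0.52 = 0.9423
Acceptance = min(1, 0.9423) = 0.9423

0.9423


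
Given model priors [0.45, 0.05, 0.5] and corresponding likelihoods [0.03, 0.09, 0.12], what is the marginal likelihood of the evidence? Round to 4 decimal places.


P(E) = sum_i P(M_i) P(E|M_i)
= 0.0135 + 0.0045 + 0.06
= 0.078

0.078


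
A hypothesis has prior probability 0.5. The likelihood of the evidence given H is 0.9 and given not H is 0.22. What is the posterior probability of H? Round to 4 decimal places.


Using Bayes' theorem:
P(E) = 0.5 * 0.9 + 0.5 * 0.22
P(E) = 0.56
P(H|E) = (0.5 * 0.9) / 0.56 = 0.8036

0.8036


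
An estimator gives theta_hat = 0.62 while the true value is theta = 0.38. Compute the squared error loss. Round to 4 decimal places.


The squared error loss is (theta_hat - theta)^2
= (0.62 - 0.38)^2
= (0.24)^2 = 0.0576

0.0576


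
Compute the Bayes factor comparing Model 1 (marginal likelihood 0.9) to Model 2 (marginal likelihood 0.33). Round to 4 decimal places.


BF12 = marginal likelihood of M1 / marginal likelihood of M2
= 0.9/0.33
= 2.7273

2.7273


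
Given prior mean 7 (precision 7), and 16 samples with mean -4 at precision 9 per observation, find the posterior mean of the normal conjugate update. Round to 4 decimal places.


The posterior mean is a precision-weighted average of prior and data.
Post. prec. = 7 + 144 = 151
Post. mean = (49 + -576)/151 = -527/151 = -3.4901

-3.4901


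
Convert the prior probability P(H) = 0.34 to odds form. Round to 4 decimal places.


P(not H) = 1 - 0.34 = 0.66
Odds = 0.34 / 0.66 = 0.5152

0.5152


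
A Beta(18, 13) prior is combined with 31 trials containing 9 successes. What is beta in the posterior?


In conjugate updating:
beta_posterior = beta_prior + (n - k)
= 13 + (31 - 9)
= 13 + 22 = 35

35


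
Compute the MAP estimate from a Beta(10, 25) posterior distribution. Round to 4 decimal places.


MAP = mode of Beta distribution
= (alpha - 1)/(alpha + beta - 2)
= (10-1)/(10+25-2)
= 9/33 = 0.2727

0.2727


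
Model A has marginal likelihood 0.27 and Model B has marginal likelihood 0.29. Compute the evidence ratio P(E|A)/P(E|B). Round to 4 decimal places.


Evidence ratio = P(E|A) / P(E|B)
= 0.27 / 0.29
= 0.931

0.931


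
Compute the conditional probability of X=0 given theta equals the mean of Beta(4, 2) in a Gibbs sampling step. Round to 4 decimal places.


Mean of Beta(4, 2) = 0.6667
P(X=0 | theta=0.6667) = 0.3333

0.3333


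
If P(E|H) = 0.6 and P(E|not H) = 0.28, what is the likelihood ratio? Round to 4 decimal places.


Likelihood ratio = P(E|H) / P(E|not H)
= 0.6 / 0.28
= 2.1429

2.1429


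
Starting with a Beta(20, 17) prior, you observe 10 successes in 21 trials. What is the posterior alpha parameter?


For a Beta-Binomial conjugate model:
Posterior alpha = prior alpha + number of successes
= 20 + 10 = 30

30


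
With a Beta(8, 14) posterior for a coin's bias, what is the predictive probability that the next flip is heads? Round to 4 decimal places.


The predictive probability equals the posterior mean.
P(next = heads) = alpha / (alpha + beta)
= 8 / 22 = 0.3636

0.3636


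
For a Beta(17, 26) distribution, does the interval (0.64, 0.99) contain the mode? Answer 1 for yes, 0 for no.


Mode of Beta(a,b) = (a-1)/(a+b-2)
= (17-1)/(17+26-2) = 0.3902
Check: 0.64 <= 0.3902 <= 0.99?
Result: 0

0


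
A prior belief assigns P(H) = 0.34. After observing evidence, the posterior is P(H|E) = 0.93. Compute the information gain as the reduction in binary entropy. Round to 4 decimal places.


H(prior) = -0.34*log2(0.34) - 0.66*log2(0.66)
= 0.9248
H(post) = -0.93*log2(0.93) - 0.07*log2(0.07)
= 0.3659
IG = 0.9248 - 0.3659 = 0.5589

0.5589


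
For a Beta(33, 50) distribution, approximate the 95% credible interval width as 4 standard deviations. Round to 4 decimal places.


Variance of Beta(a,b) = ab / ((a+b)^2 * (a+b+1))
= 33*50 / ((83)^2 * 84)
= 0.0029
SD = sqrt(0.0029) = 0.0534
Width = 4 * SD = 0.2136

0.2136


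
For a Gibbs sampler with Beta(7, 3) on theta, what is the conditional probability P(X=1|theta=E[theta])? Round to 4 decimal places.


E[theta] = 7/(7+3) = 0.7
P(X=1|theta) = theta = 0.7

0.7


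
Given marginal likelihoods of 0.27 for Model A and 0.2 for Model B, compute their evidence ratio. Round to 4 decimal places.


Ratio = ML(A) / ML(B) = 0.27/0.2
= 1.35

1.35


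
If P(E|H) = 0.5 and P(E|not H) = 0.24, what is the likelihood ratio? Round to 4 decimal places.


Likelihood ratio = P(E|H) / P(E|not H)
= 0.5 / 0.24
= 2.0833

2.0833


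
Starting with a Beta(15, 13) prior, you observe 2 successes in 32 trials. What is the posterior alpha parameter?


For a Beta-Binomial conjugate model:
Posterior alpha = prior alpha + number of successes
= 15 + 2 = 17

17


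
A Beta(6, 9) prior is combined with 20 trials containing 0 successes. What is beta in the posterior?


In conjugate updating:
beta_posterior = beta_prior + (n - k)
= 9 + (20 - 0)
= 9 + 20 = 29

29


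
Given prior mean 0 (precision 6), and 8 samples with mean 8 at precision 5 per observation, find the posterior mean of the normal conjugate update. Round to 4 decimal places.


The posterior mean is a precision-weighted average of prior and data.
Post. prec. = 6 + 40 = 46
Post. mean = (0 + 320)/46 = 320/46 = 6.9565

6.9565


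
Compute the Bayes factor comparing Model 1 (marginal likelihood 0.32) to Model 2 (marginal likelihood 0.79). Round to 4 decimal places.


BF12 = marginal likelihood of M1 / marginal likelihood of M2
= 0.32/0.79
= 0.4051

0.4051


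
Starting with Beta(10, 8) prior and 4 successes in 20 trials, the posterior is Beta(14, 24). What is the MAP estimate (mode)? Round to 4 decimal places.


The mode of Beta(a, b) when a > 1 and b > 1 is (a-1)/(a+b-2)
= (14 - 1) / (14 + 24 - 2)
= 13 / 36
= 0.3611

0.3611


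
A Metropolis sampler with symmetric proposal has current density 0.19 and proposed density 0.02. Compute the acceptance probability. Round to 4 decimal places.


For symmetric proposals, acceptance = min(1, pi(x*)/pi(x))
= min(1, 0.02/0.19)
= min(1, 0.1053) = 0.1053

0.1053


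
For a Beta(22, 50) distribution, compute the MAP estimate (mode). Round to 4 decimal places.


MAP = mode = (a-1)/(a+b-2)
= (22-1)/(22+50-2)
= 21/70 = 0.3

0.3


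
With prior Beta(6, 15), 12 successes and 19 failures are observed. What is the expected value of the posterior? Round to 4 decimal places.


Posterior = Beta(18, 34)
E[theta] = alpha/(alpha+beta)
= 18/52 = 0.3462

0.3462


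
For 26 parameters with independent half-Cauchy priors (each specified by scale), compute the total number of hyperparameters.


A half-Cauchy prior has 1 hyperparameter per parameter.
Total = 26 * 1 = 26

26


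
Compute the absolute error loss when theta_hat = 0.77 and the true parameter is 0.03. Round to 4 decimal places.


L = |theta_hat - theta_true|
= |0.77 - 0.03| = 0.74

0.74


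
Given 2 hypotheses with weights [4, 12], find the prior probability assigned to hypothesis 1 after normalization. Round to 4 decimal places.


To normalize, divide each weight by the sum of all weights.
Sum = 16
Prior(H1) = 4/16 = 0.25

0.25


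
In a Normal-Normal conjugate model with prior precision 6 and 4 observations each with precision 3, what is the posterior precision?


Posterior precision = prior precision + n * observation precision
= 6 + 4 * 3
= 6 + 12 = 18

18


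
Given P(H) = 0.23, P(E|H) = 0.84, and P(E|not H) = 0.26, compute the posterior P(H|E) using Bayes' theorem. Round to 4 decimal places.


By Bayes' theorem: P(H|E) = P(E|H)*P(H) / P(E)
P(E) = P(E|H)*P(H) + P(E|not H)*P(not H)
P(E) = 0.84*0.23 + 0.26*0.77 = 0.3934
P(H|E) = 0.84*0.23 / 0.3934 = 0.4911

0.4911


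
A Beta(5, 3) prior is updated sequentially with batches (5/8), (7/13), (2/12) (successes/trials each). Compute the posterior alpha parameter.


Sequential conjugate updating is equivalent to a single batch update.
Total successes across all batches = 14
alpha_posterior = alpha_prior + total_successes = 5 + 14
= 19

19


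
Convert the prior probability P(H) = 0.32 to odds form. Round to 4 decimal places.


P(not H) = 1 - 0.32 = 0.68
Odds = 0.32 / 0.68 = 0.4706

0.4706


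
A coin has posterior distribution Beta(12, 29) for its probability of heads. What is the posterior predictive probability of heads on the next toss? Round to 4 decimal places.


Posterior predictive = E[theta] = alpha/(alpha+beta)
= 12/41
= 0.2927

0.2927


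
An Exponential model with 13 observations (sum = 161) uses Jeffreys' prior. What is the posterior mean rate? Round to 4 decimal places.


Posterior Gamma(13, 161)
E[lambda] = 13/161 = 0.0807

0.0807


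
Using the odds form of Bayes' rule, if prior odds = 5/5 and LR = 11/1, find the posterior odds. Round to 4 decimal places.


Bayes' rule in odds form: posterior odds = prior odds * LR
= (5 * 11) / (5 * 1)
= 55/5 = 11.0

11.0


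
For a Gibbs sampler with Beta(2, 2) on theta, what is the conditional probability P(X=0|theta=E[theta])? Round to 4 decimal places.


E[theta] = 2/(2+2) = 0.5
P(X=0|theta) = 1 - theta = 0.5

0.5


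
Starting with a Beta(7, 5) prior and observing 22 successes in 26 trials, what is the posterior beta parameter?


Posterior beta = prior beta + failures
Failures = 26 - 22 = 4
beta_post = 5 + 4 = 9

9


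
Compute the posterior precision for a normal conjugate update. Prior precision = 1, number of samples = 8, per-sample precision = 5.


tau_post = tau_0 + n * tau
= 1 + 8 * 5 = 41

41


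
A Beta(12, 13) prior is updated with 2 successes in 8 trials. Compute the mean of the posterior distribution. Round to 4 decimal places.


After update: Beta(14, 19)
Mean = 14 / (14 + 19) = 14 / 33
= 0.4242

0.4242


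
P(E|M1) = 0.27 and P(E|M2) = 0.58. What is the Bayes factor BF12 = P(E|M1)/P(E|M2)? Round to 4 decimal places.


Bayes factor BF12 = P(E|M1) / P(E|M2)
= 0.27 / 0.58
= 0.4655

0.4655


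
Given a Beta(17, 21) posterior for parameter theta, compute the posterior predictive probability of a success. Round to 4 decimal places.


For a Beta-Bernoulli model, the predictive probability is the mean:
P(success) = 17/(17+21) = 17/38 = 0.4474

0.4474


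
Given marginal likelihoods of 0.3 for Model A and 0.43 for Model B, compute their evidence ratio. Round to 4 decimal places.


Ratio = ML(A) / ML(B) = 0.3/0.43
= 0.6977

0.6977


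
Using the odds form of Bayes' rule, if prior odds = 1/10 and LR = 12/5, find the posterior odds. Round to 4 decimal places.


Bayes' rule in odds form: posterior odds = prior odds * LR
= (1 * 12) / (10 * 5)
= 12/50 = 0.24

0.24


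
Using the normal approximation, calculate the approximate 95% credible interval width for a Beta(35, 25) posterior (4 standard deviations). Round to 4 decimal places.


Var(Beta) = 35*25/(60^2 * 61) = 0.004
SD = 0.0631
Width ~ 4*SD = 0.2525

0.2525


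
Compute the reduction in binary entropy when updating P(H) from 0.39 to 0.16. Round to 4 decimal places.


H_before = -p*log2(p) - (1-p)*log2(1-p) for p=0.39: 0.9648
H_after for p=0.16: 0.6343
Reduction = 0.9648 - 0.6343 = 0.3305

0.3305


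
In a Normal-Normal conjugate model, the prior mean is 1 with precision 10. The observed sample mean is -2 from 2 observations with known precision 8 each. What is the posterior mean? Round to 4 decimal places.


Posterior precision = tau0 + n*tau = 10 + 2*8 = 26
Posterior mean = (tau0*mu0 + n*tau*xbar) / posterior_precision
= (10*1 + 2*8*-2) / 26
= -22 / 26 = -0.8462

-0.8462


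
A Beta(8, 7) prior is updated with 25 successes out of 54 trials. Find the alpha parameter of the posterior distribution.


In the Beta-Binomial conjugate update:
alpha_post = alpha_prior + successes
= 8 + 25
= 33

33


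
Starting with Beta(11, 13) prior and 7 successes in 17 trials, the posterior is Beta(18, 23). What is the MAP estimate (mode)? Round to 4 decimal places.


The mode of Beta(a, b) when a > 1 and b > 1 is (a-1)/(a+b-2)
= (18 - 1) / (18 + 23 - 2)
= 17 / 39
= 0.4359

0.4359


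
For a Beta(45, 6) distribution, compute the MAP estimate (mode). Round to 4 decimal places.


MAP = mode = (a-1)/(a+b-2)
= (45-1)/(45+6-2)
= 44/49 = 0.898

0.898


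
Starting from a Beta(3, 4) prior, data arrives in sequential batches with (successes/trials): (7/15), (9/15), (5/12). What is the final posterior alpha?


In sequential Bayesian updating, we sum all successes.
Total successes = 21
Final alpha = 3 + 21 = 24

24


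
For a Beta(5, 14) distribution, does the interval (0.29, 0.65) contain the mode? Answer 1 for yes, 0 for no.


Mode of Beta(a,b) = (a-1)/(a+b-2)
= (5-1)/(5+14-2) = 0.2353
Check: 0.29 <= 0.2353 <= 0.65?
Result: 0

0


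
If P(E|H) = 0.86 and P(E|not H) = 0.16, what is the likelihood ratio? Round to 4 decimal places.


Likelihood ratio = P(E|H) / P(E|not H)
= 0.86 / 0.16
= 5.375

5.375


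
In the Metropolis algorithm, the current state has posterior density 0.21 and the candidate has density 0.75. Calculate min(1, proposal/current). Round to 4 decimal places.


Ratio = 0.75/0.21 = 3.5714
Acceptance probability = min(1, 3.5714)
= 1.0

1.0


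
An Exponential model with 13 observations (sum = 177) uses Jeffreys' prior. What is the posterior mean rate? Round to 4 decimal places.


Posterior Gamma(13, 177)
E[lambda] = 13/177 = 0.0734

0.0734


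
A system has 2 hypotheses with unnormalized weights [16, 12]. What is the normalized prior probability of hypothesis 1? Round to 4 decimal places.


The normalized prior is the weight divided by the total.
Total weight = 28
P(H1) = 16 / 28 = 0.5714

0.5714


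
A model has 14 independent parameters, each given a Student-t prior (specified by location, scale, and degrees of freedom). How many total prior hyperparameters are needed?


Each Student-t prior needs 3 hyperparameters (location, scale, and degrees of freedom).
Total = 3 * 14 = 42

42


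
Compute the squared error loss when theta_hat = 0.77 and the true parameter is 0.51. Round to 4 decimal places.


L = (theta_hat - theta_true)^2
= (0.77 - 0.51)^2
= 0.26^2 = 0.0676

0.0676


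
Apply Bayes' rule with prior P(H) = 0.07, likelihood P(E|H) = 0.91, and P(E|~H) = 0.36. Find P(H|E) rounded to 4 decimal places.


Step 1: Compute marginal P(E) = P(E|H)P(H) + P(E|~H)P(~H)
= 0.91*0.07 + 0.36*0.93 = 0.3985
Step 2: P(H|E) = P(E|H)P(H)/P(E) = 0.0637/0.3985
= 0.1598

0.1598


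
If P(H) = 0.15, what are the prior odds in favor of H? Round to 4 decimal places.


Prior odds = P(H) / (1 - P(H))
= 0.15 / 0.85
= 0.1765

0.1765


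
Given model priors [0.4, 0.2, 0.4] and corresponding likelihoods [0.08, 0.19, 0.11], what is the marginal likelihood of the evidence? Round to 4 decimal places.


P(E) = sum_i P(M_i) P(E|M_i)
= 0.032 + 0.038 + 0.044
= 0.114

0.114


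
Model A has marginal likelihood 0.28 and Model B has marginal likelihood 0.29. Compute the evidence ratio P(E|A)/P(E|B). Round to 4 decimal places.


Evidence ratio = P(E|A) / P(E|B)
= 0.28 / 0.29
= 0.9655

0.9655


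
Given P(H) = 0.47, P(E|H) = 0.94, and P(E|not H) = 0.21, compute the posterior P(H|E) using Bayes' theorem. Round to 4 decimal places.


By Bayes' theorem: P(H|E) = P(E|H)*P(H) / P(E)
P(E) = P(E|H)*P(H) + P(E|not H)*P(not H)
P(E) = 0.94*0.47 + 0.21*0.53 = 0.5531
P(H|E) = 0.94*0.47 / 0.5531 = 0.7988

0.7988


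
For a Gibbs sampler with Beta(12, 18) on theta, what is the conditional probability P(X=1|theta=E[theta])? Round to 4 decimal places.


E[theta] = 12/(12+18) = 0.4
P(X=1|theta) = theta = 0.4

0.4


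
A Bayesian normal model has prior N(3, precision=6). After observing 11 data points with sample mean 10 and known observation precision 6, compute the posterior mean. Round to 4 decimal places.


Posterior mean = (prior_precision * prior_mean + n * data_precision * data_mean) / (prior_precision + n * data_precision)
Numerator = 6*3 + 11*6*10 = 678
Denominator = 6 + 11*6 = 72
Posterior mean = 9.4167

9.4167


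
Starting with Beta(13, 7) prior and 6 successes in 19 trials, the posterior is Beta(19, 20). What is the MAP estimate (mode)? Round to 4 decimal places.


The mode of Beta(a, b) when a > 1 and b > 1 is (a-1)/(a+b-2)
= (19 - 1) / (19 + 20 - 2)
= 18 / 37
= 0.4865

0.4865


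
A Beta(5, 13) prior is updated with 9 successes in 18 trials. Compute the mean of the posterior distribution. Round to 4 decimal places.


After update: Beta(14, 22)
Mean = 14 / (14 + 22) = 14 / 36
= 0.3889

0.3889


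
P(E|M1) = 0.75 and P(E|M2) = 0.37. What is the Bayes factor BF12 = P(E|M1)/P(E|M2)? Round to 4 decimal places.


Bayes factor BF12 = P(E|M1) / P(E|M2)
= 0.75 / 0.37
= 2.027

2.027


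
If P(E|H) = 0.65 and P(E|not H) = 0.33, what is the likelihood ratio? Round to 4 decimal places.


Likelihood ratio = P(E|H) / P(E|not H)
= 0.65 / 0.33
= 1.9697

1.9697


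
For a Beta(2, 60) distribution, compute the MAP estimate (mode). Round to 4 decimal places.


MAP = mode = (a-1)/(a+b-2)
= (2-1)/(2+60-2)
= 1/60 = 0.0167

0.0167


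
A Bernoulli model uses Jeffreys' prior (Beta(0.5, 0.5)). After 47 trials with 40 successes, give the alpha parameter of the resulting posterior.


Posterior = Beta(prior_alpha + successes, prior_beta + failures)
= Beta(0.5 + 40, 0.5 + 7)
Posterior alpha = 0.5 + k = 0.5 + 40 = 40.5

40.5


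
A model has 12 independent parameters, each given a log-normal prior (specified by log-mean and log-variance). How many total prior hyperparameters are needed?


Each log-normal prior needs 2 hyperparameters (log-mean and log-variance).
Total = 2 * 12 = 24

24


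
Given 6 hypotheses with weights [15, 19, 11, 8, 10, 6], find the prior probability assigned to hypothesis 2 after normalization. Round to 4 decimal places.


To normalize, divide each weight by the sum of all weights.
Sum = 69
Prior(H2) = 19/69 = 0.2754

0.2754


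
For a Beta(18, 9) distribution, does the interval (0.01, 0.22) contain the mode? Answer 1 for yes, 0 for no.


Mode of Beta(a,b) = (a-1)/(a+b-2)
= (18-1)/(18+9-2) = 0.68
Check: 0.01 <= 0.68 <= 0.22?
Result: 0

0


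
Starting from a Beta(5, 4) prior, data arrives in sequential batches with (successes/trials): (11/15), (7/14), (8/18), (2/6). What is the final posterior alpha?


In sequential Bayesian updating, we sum all successes.
Total successes = 28
Final alpha = 5 + 28 = 33

33


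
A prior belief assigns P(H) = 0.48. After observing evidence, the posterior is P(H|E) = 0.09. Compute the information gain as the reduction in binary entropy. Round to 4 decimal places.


H(prior) = -0.48*log2(0.48) - 0.52*log2(0.52)
= 0.9988
H(post) = -0.09*log2(0.09) - 0.91*log2(0.91)
= 0.4365
IG = 0.9988 - 0.4365 = 0.5624

0.5624


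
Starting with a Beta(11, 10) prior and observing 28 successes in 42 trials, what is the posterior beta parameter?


Posterior beta = prior beta + failures
Failures = 42 - 28 = 14
beta_post = 10 + 14 = 24

24


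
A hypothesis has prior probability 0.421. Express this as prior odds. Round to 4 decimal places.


Odds = P(H) / P(not H) = 0.421 / 0.579
= 0.7271

0.7271


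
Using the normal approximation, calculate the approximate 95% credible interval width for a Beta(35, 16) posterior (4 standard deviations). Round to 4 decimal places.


Var(Beta) = 35*16/(51^2 * 52) = 0.0041
SD = 0.0643
Width ~ 4*SD = 0.2574

0.2574


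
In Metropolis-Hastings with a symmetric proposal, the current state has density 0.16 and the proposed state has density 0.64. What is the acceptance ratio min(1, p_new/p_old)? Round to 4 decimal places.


Ratio = p_new / p_old = 0.64 / 0.16 = 4.0
Acceptance = min(1, 4.0) = 1.0

1.0


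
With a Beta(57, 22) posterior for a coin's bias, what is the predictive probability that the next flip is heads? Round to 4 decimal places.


The predictive probability equals the posterior mean.
P(next = heads) = alpha / (alpha + beta)
= 57 / 79 = 0.7215

0.7215


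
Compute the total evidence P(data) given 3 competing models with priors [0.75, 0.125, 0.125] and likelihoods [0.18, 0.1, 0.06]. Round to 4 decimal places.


Marginal likelihood = sum P(model_i) * P(data|model_i)
Model 1: 0.75 * 0.18 = 0.135
Model 2: 0.125 * 0.1 = 0.0125
Model 3: 0.125 * 0.06 = 0.0075
Total = 0.155

0.155


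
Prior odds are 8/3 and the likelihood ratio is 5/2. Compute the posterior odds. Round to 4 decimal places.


Posterior odds = prior odds * likelihood ratio
= (8/3) * (5/2)
= 40 / 6
= 6.6667

6.6667


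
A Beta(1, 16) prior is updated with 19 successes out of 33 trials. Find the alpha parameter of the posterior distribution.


In the Beta-Binomial conjugate update:
alpha_post = alpha_prior + successes
= 1 + 19
= 20

20


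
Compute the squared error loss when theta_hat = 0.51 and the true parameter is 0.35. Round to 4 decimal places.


L = (theta_hat - theta_true)^2
= (0.51 - 0.35)^2
= 0.16^2 = 0.0256

0.0256


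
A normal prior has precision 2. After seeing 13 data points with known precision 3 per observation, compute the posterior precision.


In the conjugate normal model, precisions add:
tau_posterior = tau_prior + n * tau_data
= 2 + 13*3 = 41

41


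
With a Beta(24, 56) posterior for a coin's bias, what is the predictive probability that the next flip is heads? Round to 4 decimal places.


The predictive probability equals the posterior mean.
P(next = heads) = alpha / (alpha + beta)
= 24 / 80 = 0.3

0.3


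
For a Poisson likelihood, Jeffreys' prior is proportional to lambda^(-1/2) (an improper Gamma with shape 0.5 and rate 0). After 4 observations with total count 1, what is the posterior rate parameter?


Jeffreys' prior for Poisson is proportional to lambda^(-1/2).
Posterior is Gamma(0.5 + S, 0 + n) = Gamma(0.5 + 1, 4).
Posterior rate = 0 + n = 4

4.0


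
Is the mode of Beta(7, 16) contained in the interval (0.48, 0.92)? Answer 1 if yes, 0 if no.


Mode = (a-1)/(a+b-2) = 6/21 = 0.2857
Interval: (0.48, 0.92)
Contains mode? 0

0


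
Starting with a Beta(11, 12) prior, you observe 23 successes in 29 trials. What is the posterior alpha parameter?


For a Beta-Binomial conjugate model:
Posterior alpha = prior alpha + number of successes
= 11 + 23 = 34

34


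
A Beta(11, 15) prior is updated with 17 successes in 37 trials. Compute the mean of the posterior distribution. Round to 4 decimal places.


After update: Beta(28, 35)
Mean = 28 / (28 + 35) = 28 / 63
= 0.4444

0.4444


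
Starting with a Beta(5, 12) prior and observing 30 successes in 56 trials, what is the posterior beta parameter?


Posterior beta = prior beta + failures
Failures = 56 - 30 = 26
beta_post = 12 + 26 = 38

38


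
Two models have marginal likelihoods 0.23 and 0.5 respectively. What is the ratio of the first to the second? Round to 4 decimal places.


Evidence ratio = 0.23 / 0.5
= 0.46

0.46


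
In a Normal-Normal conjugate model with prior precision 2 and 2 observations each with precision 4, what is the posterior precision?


Posterior precision = prior precision + n * observation precision
= 2 + 2 * 4
= 2 + 8 = 10

10
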